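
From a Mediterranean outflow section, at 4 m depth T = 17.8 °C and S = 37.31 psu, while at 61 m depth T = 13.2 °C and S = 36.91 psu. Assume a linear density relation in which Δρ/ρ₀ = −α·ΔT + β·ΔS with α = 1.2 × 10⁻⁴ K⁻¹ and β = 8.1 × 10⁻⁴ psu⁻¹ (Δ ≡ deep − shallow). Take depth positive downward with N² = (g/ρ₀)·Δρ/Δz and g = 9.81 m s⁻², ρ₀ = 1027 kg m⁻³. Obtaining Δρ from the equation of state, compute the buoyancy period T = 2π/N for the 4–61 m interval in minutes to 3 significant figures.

ΔT = -4.6 K, ΔS = -0.40 psu (deep − shallow).
Δρ/ρ₀ = −αΔT + βΔS = 5.52 × 10⁻⁴ − 3.24 × 10⁻⁴ = 2.28 × 10⁻⁴, so Δρ ≈ 0.2342 kg m⁻³.
N² = (g/ρ₀)·Δρ/Δz = g·(Δρ/ρ₀)/Δz = 9.81 × 2.28 × 10⁻⁴ / 57 = 3.9240 × 10⁻⁵ s⁻².
N = √(3.9240 × 10⁻⁵) = 6.2642 × 10⁻³ rad s⁻¹ → T = 2π/N = 1.0030 × 10³ s = 16.717 min ≈ 16.7 min.

16.7 min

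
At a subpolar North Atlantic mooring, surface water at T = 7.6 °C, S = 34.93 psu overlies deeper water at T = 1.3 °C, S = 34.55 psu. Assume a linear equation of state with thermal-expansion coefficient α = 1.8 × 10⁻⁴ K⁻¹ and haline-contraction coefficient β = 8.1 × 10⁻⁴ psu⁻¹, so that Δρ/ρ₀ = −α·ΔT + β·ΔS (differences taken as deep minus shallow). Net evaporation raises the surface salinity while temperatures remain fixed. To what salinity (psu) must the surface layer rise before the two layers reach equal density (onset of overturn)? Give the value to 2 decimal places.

Neutral buoyancy requires −α(T_deep − T_surf) + β(S_deep − S_surf′) = 0.
S_surf′ = S_deep − (α/β)·ΔT = 34.55 − (1.8 × 10⁻⁴/8.1 × 10⁻⁴)·(-6.3) = 35.9500 psu.
Increase required: 35.9500 − 34.93 = 1.0200 psu.

35.95 psu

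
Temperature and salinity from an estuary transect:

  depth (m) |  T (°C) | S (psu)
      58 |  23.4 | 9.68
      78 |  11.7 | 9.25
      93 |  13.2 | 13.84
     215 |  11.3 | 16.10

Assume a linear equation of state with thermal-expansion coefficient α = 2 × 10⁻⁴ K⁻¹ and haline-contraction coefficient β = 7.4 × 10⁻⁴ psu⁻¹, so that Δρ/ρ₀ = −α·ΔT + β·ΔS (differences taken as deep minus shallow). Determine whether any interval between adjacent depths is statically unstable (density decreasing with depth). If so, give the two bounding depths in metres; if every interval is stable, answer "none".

Evaluate Δρ/ρ₀ = −αΔT + βΔS across each adjacent pair:
  58–78 m: −αΔT+βΔS = −(2 × 10⁻⁴)(-11.7)+(7.4 × 10⁻⁴)(-0.43) = 2.0 × 10⁻³ → stable
  78–93 m: −αΔT+βΔS = −(2 × 10⁻⁴)(+1.5)+(7.4 × 10⁻⁴)(+4.59) = 3.1 × 10⁻³ → stable
  93–215 m: −αΔT+βΔS = −(2 × 10⁻⁴)(-1.9)+(7.4 × 10⁻⁴)(+2.26) = 2.1 × 10⁻³ → stable
Every interval has Δρ > 0: the column is stably stratified throughout.

none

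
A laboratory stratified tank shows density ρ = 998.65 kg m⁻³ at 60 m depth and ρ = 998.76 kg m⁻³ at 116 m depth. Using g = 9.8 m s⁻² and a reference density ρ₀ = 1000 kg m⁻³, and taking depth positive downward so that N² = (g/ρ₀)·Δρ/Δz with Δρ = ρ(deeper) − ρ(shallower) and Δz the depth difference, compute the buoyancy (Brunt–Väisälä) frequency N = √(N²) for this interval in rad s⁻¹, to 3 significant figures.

4.39 × 10⁻³ rad s⁻¹

Δρ = 998.76 − 998.65 = 0.11 kg m⁻³ over Δz = 116 − 60 = 56 m.
N² = (9.8/1000) × (0.11/56) = 1.9250 × 10⁻⁵ s⁻².
N = √(1.9250 × 10⁻⁵) = 4.3875 × 10⁻³ rad s⁻¹ ≈ 4.39 × 10⁻³ rad s⁻¹.
A positive N² confirms static stability across the interval.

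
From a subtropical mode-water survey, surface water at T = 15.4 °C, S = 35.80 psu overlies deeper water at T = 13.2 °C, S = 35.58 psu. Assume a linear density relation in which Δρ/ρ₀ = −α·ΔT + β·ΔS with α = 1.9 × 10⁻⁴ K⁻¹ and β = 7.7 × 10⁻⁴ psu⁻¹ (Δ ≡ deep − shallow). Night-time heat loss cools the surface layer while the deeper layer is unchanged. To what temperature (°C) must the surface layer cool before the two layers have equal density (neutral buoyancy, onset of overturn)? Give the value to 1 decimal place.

Neutral buoyancy requires Δρ = 0, i.e. −α(T_deep − T_surf′) + β(S_deep − S_surf) = 0.
T_surf′ = T_deep − (β/α)·ΔS = 13.2 − (7.7 × 10⁻⁴/1.9 × 10⁻⁴)·(-0.22) = 14.092 °C.
Cooling required: 15.4 − (14.092) = 1.308 °C.

14.1 °C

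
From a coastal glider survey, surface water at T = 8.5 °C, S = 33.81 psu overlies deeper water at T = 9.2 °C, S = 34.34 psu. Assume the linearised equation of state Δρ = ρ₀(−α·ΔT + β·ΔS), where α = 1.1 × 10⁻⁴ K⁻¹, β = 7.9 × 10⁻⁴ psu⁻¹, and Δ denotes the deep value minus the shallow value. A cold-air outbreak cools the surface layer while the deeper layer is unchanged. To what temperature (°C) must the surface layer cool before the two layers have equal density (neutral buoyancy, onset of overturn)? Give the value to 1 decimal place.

Neutral buoyancy requires Δρ = 0, i.e. −α(T_deep − T_surf′) + β(S_deep − S_surf) = 0.
T_surf′ = T_deep − (β/α)·ΔS = 9.2 − (7.9 × 10⁻⁴/1.1 × 10⁻⁴)·(+0.53) = 5.394 °C.
Cooling required: 8.5 − (5.394) = 3.106 °C.

5.4 °C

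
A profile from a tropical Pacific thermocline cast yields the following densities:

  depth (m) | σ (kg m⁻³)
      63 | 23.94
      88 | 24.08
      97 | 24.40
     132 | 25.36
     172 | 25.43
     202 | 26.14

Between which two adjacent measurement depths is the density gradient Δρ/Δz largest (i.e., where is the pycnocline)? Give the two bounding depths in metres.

88–97 m

Compute the density gradient over each adjacent pair:
  63–88 m: Δρ/Δz = 0.14/25 = 5.6 × 10⁻³ kg m⁻⁴
  88–97 m: Δρ/Δz = 0.32/9 = 0.036 kg m⁻⁴
  97–132 m: Δρ/Δz = 0.96/35 = 0.027 kg m⁻⁴
  132–172 m: Δρ/Δz = 0.07/40 = 1.8 × 10⁻³ kg m⁻⁴
  172–202 m: Δρ/Δz = 0.71/30 = 0.024 kg m⁻⁴
The largest gradient is in the 88–97 m interval — the pycnocline.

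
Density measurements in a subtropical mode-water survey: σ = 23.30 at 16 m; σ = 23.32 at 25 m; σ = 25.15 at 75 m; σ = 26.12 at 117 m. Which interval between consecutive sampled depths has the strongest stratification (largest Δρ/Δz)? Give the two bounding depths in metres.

25–75 m

Compute the density gradient over each adjacent pair:
  16–25 m: Δρ/Δz = 0.02/9 = 2.2 × 10⁻³ kg m⁻⁴
  25–75 m: Δρ/Δz = 1.83/50 = 0.037 kg m⁻⁴
  75–117 m: Δρ/Δz = 0.97/42 = 0.023 kg m⁻⁴
The largest gradient is in the 25–75 m interval — the pycnocline.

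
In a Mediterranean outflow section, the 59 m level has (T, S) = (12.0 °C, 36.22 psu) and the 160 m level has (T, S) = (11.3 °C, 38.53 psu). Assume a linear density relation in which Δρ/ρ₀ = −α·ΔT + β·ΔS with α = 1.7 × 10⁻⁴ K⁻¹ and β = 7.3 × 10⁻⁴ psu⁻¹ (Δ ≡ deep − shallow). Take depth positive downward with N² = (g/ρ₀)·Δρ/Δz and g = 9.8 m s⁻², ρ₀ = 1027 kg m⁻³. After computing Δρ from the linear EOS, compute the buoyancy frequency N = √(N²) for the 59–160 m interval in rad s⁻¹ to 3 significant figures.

ΔT = -0.7 K, ΔS = +2.31 psu (deep − shallow).
Δρ/ρ₀ = −αΔT + βΔS = 1.19 × 10⁻⁴ + 1.6863 × 10⁻³ = 1.8053 × 10⁻³, so Δρ ≈ 1.854 kg m⁻³.
N² = (g/ρ₀)·Δρ/Δz = g·(Δρ/ρ₀)/Δz = 9.8 × 1.8053 × 10⁻³ / 101 = 1.7517 × 10⁻⁴ s⁻².
N = √(1.7517 × 10⁻⁴) = 0.013235 rad s⁻¹ ≈ 0.0132 rad s⁻¹.

0.0132 rad s⁻¹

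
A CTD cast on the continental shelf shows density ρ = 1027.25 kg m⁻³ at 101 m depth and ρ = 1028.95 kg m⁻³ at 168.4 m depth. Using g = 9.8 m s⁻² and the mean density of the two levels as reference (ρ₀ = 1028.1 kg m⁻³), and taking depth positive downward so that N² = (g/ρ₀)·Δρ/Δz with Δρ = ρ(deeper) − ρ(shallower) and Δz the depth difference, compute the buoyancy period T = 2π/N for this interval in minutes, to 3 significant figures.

6.75 min

Δρ = 1028.95 − 1027.25 = 1.70 kg m⁻³ over Δz = 168.4 − 101 = 67.4 m.
N² = (9.8/1028.1) × (1.70/67.4) = 2.4043 × 10⁻⁴ s⁻².
N = √(2.4043 × 10⁻⁴) = 0.015506 rad s⁻¹, so T = 2π/N = 405.21 s = 6.7535 min ≈ 6.75 min.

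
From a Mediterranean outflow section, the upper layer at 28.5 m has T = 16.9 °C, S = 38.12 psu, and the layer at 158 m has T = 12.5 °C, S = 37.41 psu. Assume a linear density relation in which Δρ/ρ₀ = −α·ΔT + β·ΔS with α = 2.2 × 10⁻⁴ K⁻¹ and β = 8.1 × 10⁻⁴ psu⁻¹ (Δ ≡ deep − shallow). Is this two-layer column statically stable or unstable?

ΔT = 12.5 − 16.9 = -4.4 K and ΔS = 37.41 − 38.12 = -0.71 psu (deep − shallow).
−αΔT = 9.68 × 10⁻⁴; βΔS = -5.751 × 10⁻⁴; sum Δρ/ρ₀ = 3.929 × 10⁻⁴.
Δρ/ρ₀ > 0, so Δρ > 0: deeper water is denser → statically stable.

stable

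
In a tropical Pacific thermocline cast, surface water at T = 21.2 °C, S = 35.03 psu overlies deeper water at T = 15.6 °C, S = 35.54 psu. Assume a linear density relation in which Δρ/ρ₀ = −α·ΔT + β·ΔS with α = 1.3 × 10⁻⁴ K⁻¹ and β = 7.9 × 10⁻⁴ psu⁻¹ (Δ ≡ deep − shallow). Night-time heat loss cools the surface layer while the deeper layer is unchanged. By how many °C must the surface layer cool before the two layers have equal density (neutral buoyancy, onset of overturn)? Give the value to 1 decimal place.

8.7 °C

Neutral buoyancy requires Δρ = 0, i.e. −α(T_deep − T_surf′) + β(S_deep − S_surf) = 0.
T_surf′ = T_deep − (β/α)·ΔS = 15.6 − (7.9 × 10⁻⁴/1.3 × 10⁻⁴)·(+0.51) = 12.501 °C.
Cooling required: 21.2 − (12.501) = 8.699 °C.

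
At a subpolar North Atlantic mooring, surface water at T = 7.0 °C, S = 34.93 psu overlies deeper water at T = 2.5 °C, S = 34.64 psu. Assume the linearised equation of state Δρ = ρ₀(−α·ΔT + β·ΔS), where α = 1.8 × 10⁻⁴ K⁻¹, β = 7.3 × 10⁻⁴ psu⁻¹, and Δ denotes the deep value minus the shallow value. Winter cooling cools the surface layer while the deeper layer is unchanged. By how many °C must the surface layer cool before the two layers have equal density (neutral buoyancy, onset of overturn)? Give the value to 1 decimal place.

3.3 °C

Neutral buoyancy requires Δρ = 0, i.e. −α(T_deep − T_surf′) + β(S_deep − S_surf) = 0.
T_surf′ = T_deep − (β/α)·ΔS = 2.5 − (7.3 × 10⁻⁴/1.8 × 10⁻⁴)·(-0.29) = 3.676 °C.
Cooling required: 7.0 − (3.676) = 3.324 °C.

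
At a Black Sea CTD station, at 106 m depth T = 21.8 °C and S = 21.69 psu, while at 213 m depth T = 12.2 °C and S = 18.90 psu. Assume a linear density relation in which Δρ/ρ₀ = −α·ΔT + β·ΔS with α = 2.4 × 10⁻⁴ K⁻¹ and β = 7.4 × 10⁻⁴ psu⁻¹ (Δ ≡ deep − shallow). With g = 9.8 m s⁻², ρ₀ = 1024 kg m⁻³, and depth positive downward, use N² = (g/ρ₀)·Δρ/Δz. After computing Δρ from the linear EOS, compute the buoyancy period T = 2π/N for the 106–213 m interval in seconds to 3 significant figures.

ΔT = -9.6 K, ΔS = -2.79 psu (deep − shallow).
Δρ/ρ₀ = −αΔT + βΔS = 2.304 × 10⁻³ − 2.0646 × 10⁻³ = 2.394 × 10⁻⁴, so Δρ ≈ 0.2451 kg m⁻³.
N² = (g/ρ₀)·Δρ/Δz = g·(Δρ/ρ₀)/Δz = 9.8 × 2.394 × 10⁻⁴ / 107 = 2.1926 × 10⁻⁵ s⁻².
N = √(2.1926 × 10⁻⁵) = 4.6825 × 10⁻³ rad s⁻¹ → T = 2π/N = 1.3418 × 10³ s ≈ 1.34 × 10³ s.

1.34 × 10³ s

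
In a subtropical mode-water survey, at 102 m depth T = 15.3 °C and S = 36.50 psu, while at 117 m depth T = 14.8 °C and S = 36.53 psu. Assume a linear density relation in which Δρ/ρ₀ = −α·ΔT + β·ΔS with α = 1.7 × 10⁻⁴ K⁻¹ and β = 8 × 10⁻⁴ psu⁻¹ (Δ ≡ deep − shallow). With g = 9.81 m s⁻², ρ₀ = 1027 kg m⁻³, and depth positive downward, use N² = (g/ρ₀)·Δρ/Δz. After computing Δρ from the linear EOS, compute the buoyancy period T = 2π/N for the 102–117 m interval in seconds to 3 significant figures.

744 s

ΔT = -0.5 K, ΔS = +0.03 psu (deep − shallow).
Δρ/ρ₀ = −αΔT + βΔS = 8.50 × 10⁻⁵ + 2.40 × 10⁻⁵ = 1.09 × 10⁻⁴, so Δρ ≈ 0.1119 kg m⁻³.
N² = (g/ρ₀)·Δρ/Δz = g·(Δρ/ρ₀)/Δz = 9.81 × 1.09 × 10⁻⁴ / 15 = 7.1286 × 10⁻⁵ s⁻².
N = √(7.1286 × 10⁻⁵) = 8.4431 × 10⁻³ rad s⁻¹ → T = 2π/N = 744.18 s ≈ 744 s.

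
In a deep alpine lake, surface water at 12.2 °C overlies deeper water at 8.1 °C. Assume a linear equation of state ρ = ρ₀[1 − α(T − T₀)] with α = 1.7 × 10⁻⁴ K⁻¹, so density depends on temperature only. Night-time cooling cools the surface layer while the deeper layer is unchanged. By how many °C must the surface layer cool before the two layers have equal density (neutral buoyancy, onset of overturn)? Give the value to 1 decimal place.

4.1 °C

With temperature the only control, equal density requires T_surf′ = T_deep.
T_surf′ = 8.1 °C.
Cooling required: 12.2 − 8.1 = 4.1 °C.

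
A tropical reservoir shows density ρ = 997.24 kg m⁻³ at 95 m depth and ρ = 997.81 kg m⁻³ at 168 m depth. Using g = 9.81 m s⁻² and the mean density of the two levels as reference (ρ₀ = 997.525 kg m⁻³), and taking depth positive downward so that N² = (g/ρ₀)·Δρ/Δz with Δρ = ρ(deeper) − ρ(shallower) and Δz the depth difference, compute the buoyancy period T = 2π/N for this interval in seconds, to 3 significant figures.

717 s

Δρ = 997.81 − 997.24 = 0.57 kg m⁻³ over Δz = 168 − 95 = 73 m.
N² = (9.81/997.525) × (0.57/73) = 7.6789 × 10⁻⁵ s⁻².
N = √(7.6789 × 10⁻⁵) = 8.7629 × 10⁻³ rad s⁻¹, so T = 2π/N = 717.02 s ≈ 717 s.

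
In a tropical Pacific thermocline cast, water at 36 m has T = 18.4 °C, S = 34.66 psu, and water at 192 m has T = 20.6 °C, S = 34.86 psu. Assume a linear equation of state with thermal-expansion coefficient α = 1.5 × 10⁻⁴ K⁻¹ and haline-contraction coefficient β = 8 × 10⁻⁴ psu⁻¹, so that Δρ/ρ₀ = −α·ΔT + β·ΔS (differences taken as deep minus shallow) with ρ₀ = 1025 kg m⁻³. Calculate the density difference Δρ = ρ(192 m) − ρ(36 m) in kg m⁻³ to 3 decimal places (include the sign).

ΔT = +2.2 K, ΔS = +0.20 psu (deep − shallow).
Δρ/ρ₀ = −(1.5 × 10⁻⁴)(+2.2) + (8 × 10⁻⁴)(+0.20) = -1.70 × 10⁻⁴.
Δρ = 1025 × (-1.70 × 10⁻⁴) = -0.174 kg m⁻³.
Negative Δρ: lighter below, statically unstable.

-0.174 kg m⁻³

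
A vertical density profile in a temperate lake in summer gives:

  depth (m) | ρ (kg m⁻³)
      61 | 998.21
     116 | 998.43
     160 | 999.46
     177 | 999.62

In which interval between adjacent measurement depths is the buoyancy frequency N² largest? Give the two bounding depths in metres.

Compute the density gradient over each adjacent pair:
  61–116 m: Δρ/Δz = 0.22/55 = 4.0 × 10⁻³ kg m⁻⁴
  116–160 m: Δρ/Δz = 1.03/44 = 0.023 kg m⁻⁴
  160–177 m: Δρ/Δz = 0.16/17 = 9.4 × 10⁻³ kg m⁻⁴
The largest gradient is in the 116–160 m interval — the pycnocline.

116–160 m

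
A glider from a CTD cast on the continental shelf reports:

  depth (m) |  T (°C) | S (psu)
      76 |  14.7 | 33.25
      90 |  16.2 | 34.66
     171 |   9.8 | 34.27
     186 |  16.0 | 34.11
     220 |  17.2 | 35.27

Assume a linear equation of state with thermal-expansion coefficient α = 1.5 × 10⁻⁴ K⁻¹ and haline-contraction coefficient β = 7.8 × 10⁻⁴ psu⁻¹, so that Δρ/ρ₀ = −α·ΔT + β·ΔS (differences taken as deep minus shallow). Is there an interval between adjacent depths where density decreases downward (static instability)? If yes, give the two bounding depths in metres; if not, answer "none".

Evaluate Δρ/ρ₀ = −αΔT + βΔS across each adjacent pair:
  76–90 m: −αΔT+βΔS = −(1.5 × 10⁻⁴)(+1.5)+(7.8 × 10⁻⁴)(+1.41) = 8.7 × 10⁻⁴ → stable
  90–171 m: −αΔT+βΔS = −(1.5 × 10⁻⁴)(-6.4)+(7.8 × 10⁻⁴)(-0.39) = 6.6 × 10⁻⁴ → stable
  171–186 m: −αΔT+βΔS = −(1.5 × 10⁻⁴)(+6.2)+(7.8 × 10⁻⁴)(-0.16) = -1.1 × 10⁻³ → UNSTABLE
  186–220 m: −αΔT+βΔS = −(1.5 × 10⁻⁴)(+1.2)+(7.8 × 10⁻⁴)(+1.16) = 7.2 × 10⁻⁴ → stable
The 171–186 m interval has Δρ < 0: lighter water underlies denser water.

171–186 m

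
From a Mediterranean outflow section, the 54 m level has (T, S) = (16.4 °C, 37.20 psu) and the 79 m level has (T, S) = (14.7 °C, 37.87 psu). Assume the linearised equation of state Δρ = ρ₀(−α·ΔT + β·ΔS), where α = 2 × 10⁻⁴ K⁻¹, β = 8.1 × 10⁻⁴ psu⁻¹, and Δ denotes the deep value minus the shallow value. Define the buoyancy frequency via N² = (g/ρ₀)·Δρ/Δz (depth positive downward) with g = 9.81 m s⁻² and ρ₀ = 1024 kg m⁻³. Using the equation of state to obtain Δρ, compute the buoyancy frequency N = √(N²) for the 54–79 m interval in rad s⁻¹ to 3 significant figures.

ΔT = -1.7 K, ΔS = +0.67 psu (deep − shallow).
Δρ/ρ₀ = −αΔT + βΔS = 3.40 × 10⁻⁴ + 5.427 × 10⁻⁴ = 8.827 × 10⁻⁴, so Δρ ≈ 0.9039 kg m⁻³.
N² = (g/ρ₀)·Δρ/Δz = g·(Δρ/ρ₀)/Δz = 9.81 × 8.827 × 10⁻⁴ / 25 = 3.4637 × 10⁻⁴ s⁻².
N = √(3.4637 × 10⁻⁴) = 0.018611 rad s⁻¹ ≈ 0.0186 rad s⁻¹.

0.0186 rad s⁻¹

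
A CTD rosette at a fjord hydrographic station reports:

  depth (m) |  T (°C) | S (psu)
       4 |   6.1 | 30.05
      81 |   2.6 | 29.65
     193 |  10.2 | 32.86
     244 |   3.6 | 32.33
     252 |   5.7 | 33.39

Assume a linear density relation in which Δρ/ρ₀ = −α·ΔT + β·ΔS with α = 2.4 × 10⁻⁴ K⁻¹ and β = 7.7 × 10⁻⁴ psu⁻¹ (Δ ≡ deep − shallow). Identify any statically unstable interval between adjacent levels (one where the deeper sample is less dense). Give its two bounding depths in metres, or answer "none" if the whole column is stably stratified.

Evaluate Δρ/ρ₀ = −αΔT + βΔS across each adjacent pair:
  4–81 m: −αΔT+βΔS = −(2.4 × 10⁻⁴)(-3.5)+(7.7 × 10⁻⁴)(-0.40) = 5.3 × 10⁻⁴ → stable
  81–193 m: −αΔT+βΔS = −(2.4 × 10⁻⁴)(+7.6)+(7.7 × 10⁻⁴)(+3.21) = 6.5 × 10⁻⁴ → stable
  193–244 m: −αΔT+βΔS = −(2.4 × 10⁻⁴)(-6.6)+(7.7 × 10⁻⁴)(-0.53) = 1.2 × 10⁻³ → stable
  244–252 m: −αΔT+βΔS = −(2.4 × 10⁻⁴)(+2.1)+(7.7 × 10⁻⁴)(+1.06) = 3.1 × 10⁻⁴ → stable
Every interval has Δρ > 0: the column is stably stratified throughout.

none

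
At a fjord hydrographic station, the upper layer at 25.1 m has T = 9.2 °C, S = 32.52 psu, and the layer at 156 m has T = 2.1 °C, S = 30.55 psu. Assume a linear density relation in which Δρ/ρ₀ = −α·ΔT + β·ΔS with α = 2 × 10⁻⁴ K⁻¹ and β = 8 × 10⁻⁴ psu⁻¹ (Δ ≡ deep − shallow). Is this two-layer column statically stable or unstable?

unstable

ΔT = 2.1 − 9.2 = -7.1 K and ΔS = 30.55 − 32.52 = -1.97 psu (deep − shallow).
−αΔT = 1.42 × 10⁻³; βΔS = -1.576 × 10⁻³; sum Δρ/ρ₀ = -1.56 × 10⁻⁴.
Δρ/ρ₀ < 0, so Δρ < 0: deeper water is lighter → statically unstable; the column would overturn.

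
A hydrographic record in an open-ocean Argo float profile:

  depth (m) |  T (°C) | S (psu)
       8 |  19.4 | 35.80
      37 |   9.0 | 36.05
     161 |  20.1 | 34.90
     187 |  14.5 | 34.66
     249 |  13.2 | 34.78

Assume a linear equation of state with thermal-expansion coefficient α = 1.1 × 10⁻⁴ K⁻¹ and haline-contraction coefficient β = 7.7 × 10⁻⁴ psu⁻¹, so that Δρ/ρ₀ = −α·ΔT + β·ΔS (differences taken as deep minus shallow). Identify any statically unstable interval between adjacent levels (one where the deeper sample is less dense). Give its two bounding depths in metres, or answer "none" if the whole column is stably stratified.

37–161 m

Evaluate Δρ/ρ₀ = −αΔT + βΔS across each adjacent pair:
  8–37 m: −αΔT+βΔS = −(1.1 × 10⁻⁴)(-10.4)+(7.7 × 10⁻⁴)(+0.25) = 1.3 × 10⁻³ → stable
  37–161 m: −αΔT+βΔS = −(1.1 × 10⁻⁴)(+11.1)+(7.7 × 10⁻⁴)(-1.15) = -2.1 × 10⁻³ → UNSTABLE
  161–187 m: −αΔT+βΔS = −(1.1 × 10⁻⁴)(-5.6)+(7.7 × 10⁻⁴)(-0.24) = 4.3 × 10⁻⁴ → stable
  187–249 m: −αΔT+βΔS = −(1.1 × 10⁻⁴)(-1.3)+(7.7 × 10⁻⁴)(+0.12) = 2.4 × 10⁻⁴ → stable
The 37–161 m interval has Δρ < 0: lighter water underlies denser water.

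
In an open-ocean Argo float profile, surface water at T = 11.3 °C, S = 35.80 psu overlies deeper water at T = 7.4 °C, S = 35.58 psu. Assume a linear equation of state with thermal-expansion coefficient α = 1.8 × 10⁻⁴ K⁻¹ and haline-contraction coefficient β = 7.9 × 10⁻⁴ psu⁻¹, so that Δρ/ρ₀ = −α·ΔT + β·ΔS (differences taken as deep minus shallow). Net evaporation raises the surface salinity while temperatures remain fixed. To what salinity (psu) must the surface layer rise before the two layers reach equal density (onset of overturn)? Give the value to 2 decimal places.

Neutral buoyancy requires −α(T_deep − T_surf) + β(S_deep − S_surf′) = 0.
S_surf′ = S_deep − (α/β)·ΔT = 35.58 − (1.8 × 10⁻⁴/7.9 × 10⁻⁴)·(-3.9) = 36.4686 psu.
Increase required: 36.4686 − 35.80 = 0.6686 psu.

36.47 psu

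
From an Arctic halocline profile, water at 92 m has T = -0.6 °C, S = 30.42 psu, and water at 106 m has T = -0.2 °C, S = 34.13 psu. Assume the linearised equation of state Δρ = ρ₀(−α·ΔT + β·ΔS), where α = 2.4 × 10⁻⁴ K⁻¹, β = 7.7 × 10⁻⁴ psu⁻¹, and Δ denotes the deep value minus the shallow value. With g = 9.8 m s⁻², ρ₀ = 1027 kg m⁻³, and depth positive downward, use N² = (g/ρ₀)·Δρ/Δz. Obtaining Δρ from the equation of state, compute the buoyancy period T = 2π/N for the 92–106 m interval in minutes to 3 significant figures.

2.38 min

ΔT = +0.4 K, ΔS = +3.71 psu (deep − shallow).
Δρ/ρ₀ = −αΔT + βΔS = -9.60 × 10⁻⁵ + 2.8567 × 10⁻³ = 2.7607 × 10⁻³, so Δρ ≈ 2.835 kg m⁻³.
N² = (g/ρ₀)·Δρ/Δz = g·(Δρ/ρ₀)/Δz = 9.8 × 2.7607 × 10⁻³ / 14 = 1.9325 × 10⁻³ s⁻².
N = √(1.9325 × 10⁻³) = 0.043960 rad s⁻¹ → T = 2π/N = 142.93 s = 2.3822 min ≈ 2.38 min.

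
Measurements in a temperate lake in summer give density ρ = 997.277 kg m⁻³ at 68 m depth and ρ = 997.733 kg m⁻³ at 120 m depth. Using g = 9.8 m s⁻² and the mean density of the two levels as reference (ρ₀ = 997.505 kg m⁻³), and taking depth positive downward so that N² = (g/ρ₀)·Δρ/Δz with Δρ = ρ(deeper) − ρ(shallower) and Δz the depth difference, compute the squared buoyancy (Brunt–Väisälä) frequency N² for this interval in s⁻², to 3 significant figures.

8.62 × 10⁻⁵ s⁻²

Δρ = 997.733 − 997.277 = 0.456 kg m⁻³ over Δz = 120 − 68 = 52 m.
N² = (9.8/997.505) × (0.456/52) = 8.6153 × 10⁻⁵ s⁻² ≈ 8.62 × 10⁻⁵ s⁻².
N² > 0, so the interval is statically stable.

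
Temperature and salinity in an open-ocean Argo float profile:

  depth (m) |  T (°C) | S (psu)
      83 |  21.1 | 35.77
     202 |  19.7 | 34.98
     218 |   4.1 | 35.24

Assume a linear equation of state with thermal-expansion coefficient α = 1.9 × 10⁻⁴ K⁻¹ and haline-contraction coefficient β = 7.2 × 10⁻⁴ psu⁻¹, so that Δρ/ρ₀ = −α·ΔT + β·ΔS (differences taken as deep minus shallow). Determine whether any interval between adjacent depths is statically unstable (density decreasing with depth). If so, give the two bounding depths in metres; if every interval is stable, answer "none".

83–202 m

Evaluate Δρ/ρ₀ = −αΔT + βΔS across each adjacent pair:
  83–202 m: −αΔT+βΔS = −(1.9 × 10⁻⁴)(-1.4)+(7.2 × 10⁻⁴)(-0.79) = -3.0 × 10⁻⁴ → UNSTABLE
  202–218 m: −αΔT+βΔS = −(1.9 × 10⁻⁴)(-15.6)+(7.2 × 10⁻⁴)(+0.26) = 3.2 × 10⁻³ → stable
The 83–202 m interval has Δρ < 0: lighter water underlies denser water.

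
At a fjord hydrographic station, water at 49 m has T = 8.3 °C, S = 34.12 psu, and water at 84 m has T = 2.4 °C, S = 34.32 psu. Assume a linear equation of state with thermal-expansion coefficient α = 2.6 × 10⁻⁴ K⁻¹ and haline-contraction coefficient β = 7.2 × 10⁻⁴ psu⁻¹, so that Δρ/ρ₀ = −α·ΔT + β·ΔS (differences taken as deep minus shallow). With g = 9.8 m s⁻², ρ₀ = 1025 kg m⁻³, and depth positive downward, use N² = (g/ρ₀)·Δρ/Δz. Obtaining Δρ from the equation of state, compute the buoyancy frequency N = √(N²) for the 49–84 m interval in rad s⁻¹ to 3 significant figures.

0.0217 rad s⁻¹

ΔT = -5.9 K, ΔS = +0.20 psu (deep − shallow).
Δρ/ρ₀ = −αΔT + βΔS = 1.534 × 10⁻³ + 1.44 × 10⁻⁴ = 1.678 × 10⁻³, so Δρ ≈ 1.720 kg m⁻³.
N² = (g/ρ₀)·Δρ/Δz = g·(Δρ/ρ₀)/Δz = 9.8 × 1.678 × 10⁻³ / 35 = 4.6984 × 10⁻⁴ s⁻².
N = √(4.6984 × 10⁻⁴) = 0.021676 rad s⁻¹ ≈ 0.0217 rad s⁻¹.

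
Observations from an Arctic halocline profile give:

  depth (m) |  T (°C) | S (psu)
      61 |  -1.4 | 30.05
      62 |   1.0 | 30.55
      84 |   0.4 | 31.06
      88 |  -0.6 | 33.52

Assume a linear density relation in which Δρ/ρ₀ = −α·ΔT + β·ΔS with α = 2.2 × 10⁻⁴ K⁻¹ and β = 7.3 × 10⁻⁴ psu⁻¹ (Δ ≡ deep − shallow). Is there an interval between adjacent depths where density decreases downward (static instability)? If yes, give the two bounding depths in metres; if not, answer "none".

Evaluate Δρ/ρ₀ = −αΔT + βΔS across each adjacent pair:
  61–62 m: −αΔT+βΔS = −(2.2 × 10⁻⁴)(+2.4)+(7.3 × 10⁻⁴)(+0.50) = -1.6 × 10⁻⁴ → UNSTABLE
  62–84 m: −αΔT+βΔS = −(2.2 × 10⁻⁴)(-0.6)+(7.3 × 10⁻⁴)(+0.51) = 5.0 × 10⁻⁴ → stable
  84–88 m: −αΔT+βΔS = −(2.2 × 10⁻⁴)(-1.0)+(7.3 × 10⁻⁴)(+2.46) = 2.0 × 10⁻³ → stable
The 61–62 m interval has Δρ < 0: lighter water underlies denser water.

61–62 m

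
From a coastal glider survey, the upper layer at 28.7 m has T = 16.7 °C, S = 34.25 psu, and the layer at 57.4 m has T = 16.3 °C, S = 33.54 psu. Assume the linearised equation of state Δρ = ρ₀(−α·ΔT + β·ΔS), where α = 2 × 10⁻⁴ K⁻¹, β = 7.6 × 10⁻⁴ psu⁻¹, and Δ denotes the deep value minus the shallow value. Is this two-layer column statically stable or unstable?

unstable

ΔT = 16.3 − 16.7 = -0.4 K and ΔS = 33.54 − 34.25 = -0.71 psu (deep − shallow).
−αΔT = 8.00 × 10⁻⁵; βΔS = -5.396 × 10⁻⁴; sum Δρ/ρ₀ = -4.596 × 10⁻⁴.
Δρ/ρ₀ < 0, so Δρ < 0: deeper water is lighter → statically unstable; the column would overturn.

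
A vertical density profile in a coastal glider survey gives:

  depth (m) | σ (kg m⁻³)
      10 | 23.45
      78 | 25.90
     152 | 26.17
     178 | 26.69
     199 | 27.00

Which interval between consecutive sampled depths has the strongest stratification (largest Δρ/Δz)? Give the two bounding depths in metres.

10–78 m

Compute the density gradient over each adjacent pair:
  10–78 m: Δρ/Δz = 2.45/68 = 0.036 kg m⁻⁴
  78–152 m: Δρ/Δz = 0.27/74 = 3.6 × 10⁻³ kg m⁻⁴
  152–178 m: Δρ/Δz = 0.52/26 = 0.020 kg m⁻⁴
  178–199 m: Δρ/Δz = 0.31/21 = 0.015 kg m⁻⁴
The largest gradient is in the 10–78 m interval — the pycnocline.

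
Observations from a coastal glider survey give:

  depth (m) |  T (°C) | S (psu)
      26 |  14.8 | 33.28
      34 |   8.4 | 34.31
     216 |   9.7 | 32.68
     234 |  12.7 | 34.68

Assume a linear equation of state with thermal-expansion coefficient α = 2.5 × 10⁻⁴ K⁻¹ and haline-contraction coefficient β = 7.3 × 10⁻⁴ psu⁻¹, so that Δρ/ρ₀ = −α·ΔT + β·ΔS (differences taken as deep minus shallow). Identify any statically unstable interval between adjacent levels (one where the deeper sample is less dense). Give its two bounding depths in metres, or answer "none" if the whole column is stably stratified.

Evaluate Δρ/ρ₀ = −αΔT + βΔS across each adjacent pair:
  26–34 m: −αΔT+βΔS = −(2.5 × 10⁻⁴)(-6.4)+(7.3 × 10⁻⁴)(+1.03) = 2.4 × 10⁻³ → stable
  34–216 m: −αΔT+βΔS = −(2.5 × 10⁻⁴)(+1.3)+(7.3 × 10⁻⁴)(-1.63) = -1.5 × 10⁻³ → UNSTABLE
  216–234 m: −αΔT+βΔS = −(2.5 × 10⁻⁴)(+3.0)+(7.3 × 10⁻⁴)(+2.00) = 7.1 × 10⁻⁴ → stable
The 34–216 m interval has Δρ < 0: lighter water underlies denser water.

34–216 m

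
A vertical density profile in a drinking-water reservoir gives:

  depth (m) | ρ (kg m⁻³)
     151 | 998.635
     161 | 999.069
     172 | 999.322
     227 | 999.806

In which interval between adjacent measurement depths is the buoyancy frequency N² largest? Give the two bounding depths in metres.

Compute the density gradient over each adjacent pair:
  151–161 m: Δρ/Δz = 0.434/10 = 0.043 kg m⁻⁴
  161–172 m: Δρ/Δz = 0.253/11 = 0.023 kg m⁻⁴
  172–227 m: Δρ/Δz = 0.484/55 = 8.8 × 10⁻³ kg m⁻⁴
The largest gradient is in the 151–161 m interval — the pycnocline.

151–161 m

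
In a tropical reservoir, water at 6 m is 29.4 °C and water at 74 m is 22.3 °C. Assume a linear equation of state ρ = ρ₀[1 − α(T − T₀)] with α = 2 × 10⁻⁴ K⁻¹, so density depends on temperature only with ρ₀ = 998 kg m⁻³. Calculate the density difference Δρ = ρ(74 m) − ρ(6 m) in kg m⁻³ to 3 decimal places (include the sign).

+1.417 kg m⁻³

ΔT = -7.1 K, Δρ/ρ₀ = −αΔT = 1.42 × 10⁻³.
Δρ = 998 × (1.42 × 10⁻³) = +1.417 kg m⁻³.
Positive Δρ: denser below, stable.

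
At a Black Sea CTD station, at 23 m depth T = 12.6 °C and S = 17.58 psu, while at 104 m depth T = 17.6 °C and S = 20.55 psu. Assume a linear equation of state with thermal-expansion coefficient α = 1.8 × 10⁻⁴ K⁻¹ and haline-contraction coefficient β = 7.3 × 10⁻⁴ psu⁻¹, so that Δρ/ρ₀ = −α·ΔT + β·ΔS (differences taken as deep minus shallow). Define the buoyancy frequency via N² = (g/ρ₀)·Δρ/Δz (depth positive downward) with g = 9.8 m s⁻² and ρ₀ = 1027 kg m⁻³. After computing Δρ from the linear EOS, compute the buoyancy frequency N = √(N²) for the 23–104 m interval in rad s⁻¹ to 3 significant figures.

0.0124 rad s⁻¹

ΔT = +5.0 K, ΔS = +2.97 psu (deep − shallow).
Δρ/ρ₀ = −αΔT + βΔS = -9.00 × 10⁻⁴ + 2.1681 × 10⁻³ = 1.2681 × 10⁻³, so Δρ ≈ 1.302 kg m⁻³.
N² = (g/ρ₀)·Δρ/Δz = g·(Δρ/ρ₀)/Δz = 9.8 × 1.2681 × 10⁻³ / 81 = 1.5342 × 10⁻⁴ s⁻².
N = √(1.5342 × 10⁻⁴) = 0.012386 rad s⁻¹ ≈ 0.0124 rad s⁻¹.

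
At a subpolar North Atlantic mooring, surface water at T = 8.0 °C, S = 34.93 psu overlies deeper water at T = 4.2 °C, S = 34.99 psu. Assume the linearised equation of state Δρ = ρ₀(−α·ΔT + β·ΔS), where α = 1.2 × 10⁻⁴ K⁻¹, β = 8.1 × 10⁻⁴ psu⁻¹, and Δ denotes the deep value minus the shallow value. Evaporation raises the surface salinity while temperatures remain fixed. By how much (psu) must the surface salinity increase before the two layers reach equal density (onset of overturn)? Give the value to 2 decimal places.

0.62 psu

Neutral buoyancy requires −α(T_deep − T_surf) + β(S_deep − S_surf′) = 0.
S_surf′ = S_deep − (α/β)·ΔT = 34.99 − (1.2 × 10⁻⁴/8.1 × 10⁻⁴)·(-3.8) = 35.5530 psu.
Increase required: 35.5530 − 34.93 = 0.6230 psu.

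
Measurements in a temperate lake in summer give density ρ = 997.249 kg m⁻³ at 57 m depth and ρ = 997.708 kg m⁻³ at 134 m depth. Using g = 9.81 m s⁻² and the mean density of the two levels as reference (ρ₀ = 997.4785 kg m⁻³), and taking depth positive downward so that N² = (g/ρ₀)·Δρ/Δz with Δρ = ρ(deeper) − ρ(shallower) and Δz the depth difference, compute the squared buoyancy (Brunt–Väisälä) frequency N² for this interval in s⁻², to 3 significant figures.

5.86 × 10⁻⁵ s⁻²

Δρ = 997.708 − 997.249 = 0.459 kg m⁻³ over Δz = 134 − 57 = 77 m.
N² = (9.81/997.4785) × (0.459/77) = 5.8626 × 10⁻⁵ s⁻² ≈ 5.86 × 10⁻⁵ s⁻².
N² > 0, so the interval is statically stable.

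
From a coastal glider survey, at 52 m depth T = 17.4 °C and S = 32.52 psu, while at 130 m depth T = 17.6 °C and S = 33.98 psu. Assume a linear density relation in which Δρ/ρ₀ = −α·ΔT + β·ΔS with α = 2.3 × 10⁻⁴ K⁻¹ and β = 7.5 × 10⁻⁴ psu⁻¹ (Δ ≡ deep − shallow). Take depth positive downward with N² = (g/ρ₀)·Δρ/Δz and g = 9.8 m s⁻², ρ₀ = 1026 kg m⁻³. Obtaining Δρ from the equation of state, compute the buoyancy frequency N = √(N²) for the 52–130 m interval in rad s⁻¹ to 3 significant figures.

ΔT = +0.2 K, ΔS = +1.46 psu (deep − shallow).
Δρ/ρ₀ = −αΔT + βΔS = -4.60 × 10⁻⁵ + 1.095 × 10⁻³ = 1.049 × 10⁻³, so Δρ ≈ 1.076 kg m⁻³.
N² = (g/ρ₀)·Δρ/Δz = g·(Δρ/ρ₀)/Δz = 9.8 × 1.049 × 10⁻³ / 78 = 1.3180 × 10⁻⁴ s⁻².
N = √(1.3180 × 10⁻⁴) = 0.011480 rad s⁻¹ ≈ 0.0115 rad s⁻¹.

0.0115 rad s⁻¹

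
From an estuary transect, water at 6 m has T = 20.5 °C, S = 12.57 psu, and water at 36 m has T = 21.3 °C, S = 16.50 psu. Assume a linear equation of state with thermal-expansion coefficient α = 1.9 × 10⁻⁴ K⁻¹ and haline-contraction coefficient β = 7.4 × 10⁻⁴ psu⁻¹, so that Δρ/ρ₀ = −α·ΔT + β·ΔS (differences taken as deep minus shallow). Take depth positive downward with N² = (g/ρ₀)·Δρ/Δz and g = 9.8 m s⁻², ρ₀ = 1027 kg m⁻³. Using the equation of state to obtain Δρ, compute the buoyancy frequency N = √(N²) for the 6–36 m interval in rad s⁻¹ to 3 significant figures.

ΔT = +0.8 K, ΔS = +3.93 psu (deep − shallow).
Δρ/ρ₀ = −αΔT + βΔS = -1.52 × 10⁻⁴ + 2.9082 × 10⁻³ = 2.7562 × 10⁻³, so Δρ ≈ 2.831 kg m⁻³.
N² = (g/ρ₀)·Δρ/Δz = g·(Δρ/ρ₀)/Δz = 9.8 × 2.7562 × 10⁻³ / 30 = 9.0036 × 10⁻⁴ s⁻².
N = √(9.0036 × 10⁻⁴) = 0.030006 rad s⁻¹ ≈ 0.0300 rad s⁻¹.

0.0300 rad s⁻¹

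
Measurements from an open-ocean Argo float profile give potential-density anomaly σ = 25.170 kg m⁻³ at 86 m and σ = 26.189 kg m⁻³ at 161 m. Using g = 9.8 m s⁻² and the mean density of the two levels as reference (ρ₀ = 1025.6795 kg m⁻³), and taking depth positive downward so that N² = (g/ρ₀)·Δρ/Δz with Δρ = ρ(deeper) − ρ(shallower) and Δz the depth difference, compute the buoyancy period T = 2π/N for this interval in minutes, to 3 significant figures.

9.19 min

Δρ = 1026.189 − 1025.170 = 1.019 kg m⁻³ over Δz = 161 − 86 = 75 m.
N² = (9.8/1025.6795) × (1.019/75) = 1.2982 × 10⁻⁴ s⁻².
N = √(1.2982 × 10⁻⁴) = 0.011394 rad s⁻¹, so T = 2π/N = 551.45 s = 9.1908 min ≈ 9.19 min.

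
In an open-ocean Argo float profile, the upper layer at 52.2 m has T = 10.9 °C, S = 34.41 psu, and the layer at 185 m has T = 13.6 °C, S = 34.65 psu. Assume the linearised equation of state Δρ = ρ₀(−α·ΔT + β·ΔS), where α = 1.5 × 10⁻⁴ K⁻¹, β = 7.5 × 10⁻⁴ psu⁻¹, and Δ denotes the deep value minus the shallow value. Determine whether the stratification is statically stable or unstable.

ΔT = 13.6 − 10.9 = +2.7 K and ΔS = 34.65 − 34.41 = +0.24 psu (deep − shallow).
−αΔT = -4.05 × 10⁻⁴; βΔS = 1.80 × 10⁻⁴; sum Δρ/ρ₀ = -2.25 × 10⁻⁴.
Δρ/ρ₀ < 0, so Δρ < 0: deeper water is lighter → statically unstable; the column would overturn.

unstable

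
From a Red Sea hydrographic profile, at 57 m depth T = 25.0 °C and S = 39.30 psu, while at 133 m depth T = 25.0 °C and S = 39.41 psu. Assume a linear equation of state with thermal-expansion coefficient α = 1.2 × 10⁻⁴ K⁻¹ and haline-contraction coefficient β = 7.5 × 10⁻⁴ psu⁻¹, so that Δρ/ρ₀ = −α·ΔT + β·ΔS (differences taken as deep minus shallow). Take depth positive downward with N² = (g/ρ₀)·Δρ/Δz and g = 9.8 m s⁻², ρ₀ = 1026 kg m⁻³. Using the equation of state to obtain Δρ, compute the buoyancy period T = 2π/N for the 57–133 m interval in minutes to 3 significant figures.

ΔT = +0.0 K, ΔS = +0.11 psu (deep − shallow).
Δρ/ρ₀ = −αΔT + βΔS = 0 + 8.25 × 10⁻⁵ = 8.25 × 10⁻⁵, so Δρ ≈ 0.08464 kg m⁻³.
N² = (g/ρ₀)·Δρ/Δz = g·(Δρ/ρ₀)/Δz = 9.8 × 8.25 × 10⁻⁵ / 76 = 1.0638 × 10⁻⁵ s⁻².
N = √(1.0638 × 10⁻⁵) = 3.2616 × 10⁻³ rad s⁻¹ → T = 2π/N = 1.9264 × 10³ s = 32.107 min ≈ 32.1 min.

32.1 min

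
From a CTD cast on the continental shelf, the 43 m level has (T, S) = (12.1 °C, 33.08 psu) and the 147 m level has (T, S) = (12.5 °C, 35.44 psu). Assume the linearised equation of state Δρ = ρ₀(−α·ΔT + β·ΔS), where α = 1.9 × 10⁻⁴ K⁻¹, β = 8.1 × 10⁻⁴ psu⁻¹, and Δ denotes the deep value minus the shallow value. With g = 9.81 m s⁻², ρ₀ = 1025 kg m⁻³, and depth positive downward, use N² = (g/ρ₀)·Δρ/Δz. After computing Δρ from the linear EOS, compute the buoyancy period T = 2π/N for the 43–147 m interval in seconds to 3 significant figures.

477 s

ΔT = +0.4 K, ΔS = +2.36 psu (deep − shallow).
Δρ/ρ₀ = −αΔT + βΔS = -7.60 × 10⁻⁵ + 1.9116 × 10⁻³ = 1.8356 × 10⁻³, so Δρ ≈ 1.881 kg m⁻³.
N² = (g/ρ₀)·Δρ/Δz = g·(Δρ/ρ₀)/Δz = 9.81 × 1.8356 × 10⁻³ / 104 = 1.7315 × 10⁻⁴ s⁻².
N = √(1.7315 × 10⁻⁴) = 0.013159 rad s⁻¹ → T = 2π/N = 477.48 s ≈ 477 s.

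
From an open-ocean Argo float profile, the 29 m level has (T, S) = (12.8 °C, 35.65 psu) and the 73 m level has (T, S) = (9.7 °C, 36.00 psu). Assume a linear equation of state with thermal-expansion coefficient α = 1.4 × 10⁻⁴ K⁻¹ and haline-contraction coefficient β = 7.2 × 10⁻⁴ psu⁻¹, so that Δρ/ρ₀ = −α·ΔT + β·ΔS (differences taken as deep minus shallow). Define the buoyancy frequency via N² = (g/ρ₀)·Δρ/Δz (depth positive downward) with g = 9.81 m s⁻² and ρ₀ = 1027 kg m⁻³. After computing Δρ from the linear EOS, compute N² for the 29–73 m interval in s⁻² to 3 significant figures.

ΔT = -3.1 K, ΔS = +0.35 psu (deep − shallow).
Δρ/ρ₀ = −αΔT + βΔS = 4.34 × 10⁻⁴ + 2.52 × 10⁻⁴ = 6.86 × 10⁻⁴, so Δρ ≈ 0.7045 kg m⁻³.
N² = (g/ρ₀)·Δρ/Δz = g·(Δρ/ρ₀)/Δz = 9.81 × 6.86 × 10⁻⁴ / 44 = 1.5295 × 10⁻⁴ s⁻² ≈ 1.53 × 10⁻⁴ s⁻².

1.53 × 10⁻⁴ s⁻²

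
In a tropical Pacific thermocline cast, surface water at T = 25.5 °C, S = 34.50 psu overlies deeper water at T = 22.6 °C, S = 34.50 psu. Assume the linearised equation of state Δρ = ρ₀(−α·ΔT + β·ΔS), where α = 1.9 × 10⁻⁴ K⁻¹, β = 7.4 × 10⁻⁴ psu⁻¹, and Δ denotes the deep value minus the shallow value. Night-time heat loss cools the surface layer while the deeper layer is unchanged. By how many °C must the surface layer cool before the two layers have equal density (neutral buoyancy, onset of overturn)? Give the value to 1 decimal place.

Neutral buoyancy requires Δρ = 0, i.e. −α(T_deep − T_surf′) + β(S_deep − S_surf) = 0.
T_surf′ = T_deep − (β/α)·ΔS = 22.6 − (7.4 × 10⁻⁴/1.9 × 10⁻⁴)·(+0.00) = 22.600 °C.
Cooling required: 25.5 − (22.600) = 2.900 °C.

2.9 °C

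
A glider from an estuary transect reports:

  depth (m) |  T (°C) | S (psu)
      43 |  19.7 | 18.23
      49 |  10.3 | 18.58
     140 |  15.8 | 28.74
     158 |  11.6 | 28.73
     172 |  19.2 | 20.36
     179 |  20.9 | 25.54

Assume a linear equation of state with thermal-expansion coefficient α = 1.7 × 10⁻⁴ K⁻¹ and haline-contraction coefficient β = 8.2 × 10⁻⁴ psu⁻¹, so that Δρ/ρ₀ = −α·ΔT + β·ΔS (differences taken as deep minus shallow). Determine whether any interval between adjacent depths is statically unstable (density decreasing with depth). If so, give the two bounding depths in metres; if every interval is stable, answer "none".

158–172 m

Evaluate Δρ/ρ₀ = −αΔT + βΔS across each adjacent pair:
  43–49 m: −αΔT+βΔS = −(1.7 × 10⁻⁴)(-9.4)+(8.2 × 10⁻⁴)(+0.35) = 1.9 × 10⁻³ → stable
  49–140 m: −αΔT+βΔS = −(1.7 × 10⁻⁴)(+5.5)+(8.2 × 10⁻⁴)(+10.16) = 7.4 × 10⁻³ → stable
  140–158 m: −αΔT+βΔS = −(1.7 × 10⁻⁴)(-4.2)+(8.2 × 10⁻⁴)(-0.01) = 7.1 × 10⁻⁴ → stable
  158–172 m: −αΔT+βΔS = −(1.7 × 10⁻⁴)(+7.6)+(8.2 × 10⁻⁴)(-8.37) = -8.2 × 10⁻³ → UNSTABLE
  172–179 m: −αΔT+βΔS = −(1.7 × 10⁻⁴)(+1.7)+(8.2 × 10⁻⁴)(+5.18) = 4.0 × 10⁻³ → stable
The 158–172 m interval has Δρ < 0: lighter water underlies denser water.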